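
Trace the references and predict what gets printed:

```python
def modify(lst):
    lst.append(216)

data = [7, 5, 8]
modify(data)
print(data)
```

Key concept: function modifies passed list.
Step by step:
`data = [7, 5, 8]` → data = [7, 5, 8]
`modify(data)` → data = [7, 5, 8, 216]
`print(data)` → prints [7, 5, 8, 216]

Answer: [7, 5, 8, 216]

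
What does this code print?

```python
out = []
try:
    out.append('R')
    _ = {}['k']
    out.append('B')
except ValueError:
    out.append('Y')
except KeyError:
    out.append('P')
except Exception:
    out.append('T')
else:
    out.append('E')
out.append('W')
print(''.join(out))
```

Execution trace: 'R' (try body) → 'P' (except KeyError) → 'W' (after the try/except). Output: RPW

Answer: RPW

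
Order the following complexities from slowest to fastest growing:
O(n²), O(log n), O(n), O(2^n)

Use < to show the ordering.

Ordered by growth rate: O(log n) < O(n) < O(n²) < O(2^n)

Answer: O(log n) < O(n) < O(n²) < O(2^n)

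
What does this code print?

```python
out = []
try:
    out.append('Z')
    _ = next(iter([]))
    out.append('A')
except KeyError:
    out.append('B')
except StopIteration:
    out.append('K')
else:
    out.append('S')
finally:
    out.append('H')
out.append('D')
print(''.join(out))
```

Execution trace: 'Z' (try body) → 'K' (except StopIteration) → 'H' (finally) → 'D' (after the try/except). Output: ZKHD

Answer: ZKHD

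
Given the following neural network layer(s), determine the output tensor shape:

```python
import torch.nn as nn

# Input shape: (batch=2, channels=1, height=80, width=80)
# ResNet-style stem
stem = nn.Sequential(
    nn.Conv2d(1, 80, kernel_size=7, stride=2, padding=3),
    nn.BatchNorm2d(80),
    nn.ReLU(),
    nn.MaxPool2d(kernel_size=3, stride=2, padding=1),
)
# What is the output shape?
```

Input: (2, 1, 80, 80) -> after Conv2d 7x7 stride=2: (2, 80, 40, 40) -> Output: (2, 80, 20, 20)

Answer: (2, 80, 20, 20)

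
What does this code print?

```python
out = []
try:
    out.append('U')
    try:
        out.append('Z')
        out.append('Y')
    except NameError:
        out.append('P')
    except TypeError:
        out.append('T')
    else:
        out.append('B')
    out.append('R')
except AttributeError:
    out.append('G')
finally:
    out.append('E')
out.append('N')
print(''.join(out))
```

Execution trace: 'U' (try body) → 'Z' (inner try body) → 'Y' (inner try body, no exception) → 'B' (inner else) → 'R' (try body, no exception) → 'E' (finally) → 'N' (after the try/except). Output: UZYBREN

Answer: UZYBREN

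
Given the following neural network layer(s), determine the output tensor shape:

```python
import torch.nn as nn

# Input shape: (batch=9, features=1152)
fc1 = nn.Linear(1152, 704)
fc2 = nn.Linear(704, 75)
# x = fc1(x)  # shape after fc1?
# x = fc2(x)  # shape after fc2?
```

Input: (9, 1152) -> after fc1: (9, 704) -> Output: (9, 75)

Answer: (9, 75)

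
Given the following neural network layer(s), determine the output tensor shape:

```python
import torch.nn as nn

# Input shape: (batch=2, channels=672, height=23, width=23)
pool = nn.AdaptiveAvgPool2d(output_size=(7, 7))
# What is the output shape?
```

Input: (2, 672, 23, 23) -> Output: (2, 672, 7, 7)

Answer: (2, 672, 7, 7)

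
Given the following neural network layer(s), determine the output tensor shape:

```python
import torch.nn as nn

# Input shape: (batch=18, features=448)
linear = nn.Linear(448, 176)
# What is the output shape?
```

Input: (18, 448) -> Output: (18, 176)

Answer: (18, 176)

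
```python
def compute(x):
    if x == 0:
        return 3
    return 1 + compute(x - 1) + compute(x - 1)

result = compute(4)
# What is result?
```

compute(x) = 1 + 2·compute(x-1), compute(0)=3. Closed form: (3+1)·2^4 - 1 = 63.

Answer: 63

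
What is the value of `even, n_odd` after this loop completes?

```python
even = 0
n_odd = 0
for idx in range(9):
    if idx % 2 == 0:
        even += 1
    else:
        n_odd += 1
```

Count evens and odds in range(9)
`even, n_odd` takes the values: (0, 0) → (1, 0) → (1, 1) → (2, 1) → (2, 2) → (3, 2) → (3, 3) → (4, 3) → (4, 4) → (5, 4)

Answer: 5, 4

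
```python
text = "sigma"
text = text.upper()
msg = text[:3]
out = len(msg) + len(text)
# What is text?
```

Trace:
`text = "sigma"` → text = 'sigma'
`text = text.upper()` → text = 'SIGMA'
`msg = text[:3]` → msg = 'SIG'
`out = len(msg) + len(text)` → out = 8
So text = 'SIGMA'

Answer: 'SIGMA'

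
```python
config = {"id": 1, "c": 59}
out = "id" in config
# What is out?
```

Trace:
`config = {"id": 1, "c": 59}` → config = {'id': 1, 'c': 59}
`out = "id" in config` → out = True
So out = True

Answer: True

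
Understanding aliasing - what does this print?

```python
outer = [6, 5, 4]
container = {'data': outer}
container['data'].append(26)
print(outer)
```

Key concept: dict holds reference to list.
Step by step:
`outer = [6, 5, 4]` → outer = [6, 5, 4]
`container = {'data': outer}` → container = {'data': [6, 5, 4]}
`container['data'].append(26)` → outer = [6, 5, 4, 26]; container = {'data': [6, 5, 4, 26]}
`print(outer)` → prints [6, 5, 4, 26]

Answer: [6, 5, 4, 26]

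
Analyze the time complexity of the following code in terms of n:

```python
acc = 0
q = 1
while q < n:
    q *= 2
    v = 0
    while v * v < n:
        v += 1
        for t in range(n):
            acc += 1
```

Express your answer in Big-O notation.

Each loop level contributes: log n × √n × n. Multiplying the contributions gives O(n√n log n).

Answer: O(n√n log n)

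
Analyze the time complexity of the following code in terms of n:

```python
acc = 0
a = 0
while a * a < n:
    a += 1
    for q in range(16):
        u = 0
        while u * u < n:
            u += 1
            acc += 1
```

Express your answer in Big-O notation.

Each loop level contributes: √n × 1 × √n. Multiplying the contributions gives O(n).

Answer: O(n)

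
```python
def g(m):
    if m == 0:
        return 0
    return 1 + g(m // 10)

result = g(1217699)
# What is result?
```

Count of digits of 1217699: 7

Answer: 7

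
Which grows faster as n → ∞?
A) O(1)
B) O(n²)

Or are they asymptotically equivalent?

O(1) vs O(n²): Higher order terms dominate.

Answer: B) O(n²) grows faster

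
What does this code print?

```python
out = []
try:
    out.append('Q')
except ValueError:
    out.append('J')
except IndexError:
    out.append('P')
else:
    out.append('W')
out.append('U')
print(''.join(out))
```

Execution trace: 'Q' (try body, no exception) → 'W' (else) → 'U' (after the try/except). Output: QWU

Answer: QWU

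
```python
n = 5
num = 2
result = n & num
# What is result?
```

Trace:
`n = 5` → n = 5
`num = 2` → num = 2
`result = n & num` → result = 0
So result = 0

Answer: 0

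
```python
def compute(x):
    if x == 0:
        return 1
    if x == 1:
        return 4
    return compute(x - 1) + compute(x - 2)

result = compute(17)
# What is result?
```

Build up from base cases: compute(0)=1, compute(1)=4, compute(2)=5, compute(3)=9, compute(4)=14, compute(5)=23, compute(6)=37, ..., compute(17)=7375

Answer: 7375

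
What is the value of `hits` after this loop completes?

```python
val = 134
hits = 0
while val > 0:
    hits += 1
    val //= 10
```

Count digits by repeated division by 10
`hits` takes the values: 0 → 1 → 2 → 3

Answer: 3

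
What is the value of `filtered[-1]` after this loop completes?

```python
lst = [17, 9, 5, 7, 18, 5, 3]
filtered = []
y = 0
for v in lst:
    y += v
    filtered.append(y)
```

Cumulative sum ends at 64
`filtered` takes the values: [] → [17] → [17, 26] → [17, 26, 31] → [17, 26, 31, 38] → [17, 26, 31, 38, 56] → [17, 26, 31, 38, 56, 61] → [17, 26, 31, 38, 56, 61, 64]
So `filtered[-1]` = 64

Answer: 64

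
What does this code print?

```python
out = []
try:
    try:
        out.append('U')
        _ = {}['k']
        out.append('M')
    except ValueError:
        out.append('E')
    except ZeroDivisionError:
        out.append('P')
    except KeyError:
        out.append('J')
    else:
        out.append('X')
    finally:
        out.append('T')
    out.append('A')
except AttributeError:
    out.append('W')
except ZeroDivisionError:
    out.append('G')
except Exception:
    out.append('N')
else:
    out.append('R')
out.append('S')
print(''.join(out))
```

Execution trace: 'U' (inner try body) → 'J' (inner except KeyError) → 'T' (inner finally) → 'A' (try body, no exception) → 'R' (else) → 'S' (after the try/except). Output: UJTARS

Answer: UJTARS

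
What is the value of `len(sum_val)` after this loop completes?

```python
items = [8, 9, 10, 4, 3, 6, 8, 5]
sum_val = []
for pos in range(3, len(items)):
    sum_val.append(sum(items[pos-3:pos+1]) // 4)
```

Number of 4-element averages
`sum_val` takes the values: [] → [7] → [7, 6] → [7, 6, 5] → [7, 6, 5, 5] → [7, 6, 5, 5, 5]
So `len(sum_val)` = 5

Answer: 5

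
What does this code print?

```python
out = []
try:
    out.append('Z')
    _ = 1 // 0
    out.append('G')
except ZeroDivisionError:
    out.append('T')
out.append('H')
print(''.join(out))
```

Execution trace: 'Z' (try body) → 'T' (except ZeroDivisionError) → 'H' (after the try/except). Output: ZTH

Answer: ZTH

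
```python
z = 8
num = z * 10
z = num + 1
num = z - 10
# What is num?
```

Trace:
`z = 8` → z = 8
`num = z * 10` → num = 80
`z = num + 1` → z = 81
`num = z - 10` → num = 71
So num = 71

Answer: 71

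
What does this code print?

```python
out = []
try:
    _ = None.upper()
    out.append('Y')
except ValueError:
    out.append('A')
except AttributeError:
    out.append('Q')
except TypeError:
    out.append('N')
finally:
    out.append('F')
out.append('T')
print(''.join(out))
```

Execution trace: 'Q' (except AttributeError) → 'F' (finally) → 'T' (after the try/except). Output: QFT

Answer: QFT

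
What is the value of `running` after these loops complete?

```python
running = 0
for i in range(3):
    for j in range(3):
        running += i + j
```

Sum of all i+j for i,j in 3x3
`running` takes the values: 0 → 1 → 3 → 4 → 6 → 9 → 11 → 14 → 18

Answer: 18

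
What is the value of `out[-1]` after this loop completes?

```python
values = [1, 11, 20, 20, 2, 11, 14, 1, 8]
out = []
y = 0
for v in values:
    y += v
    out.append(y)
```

Cumulative sum ends at 88
`out` takes the values: [] → [1] → [1, 12] → [1, 12, 32] → [1, 12, 32, 52] → [1, 12, 32, 52, 54] → [1, 12, 32, 52, 54, 65] → [1, 12, 32, 52, 54, 65, 79] → [1, 12, 32, 52, 54, 65, 79, 80] → [1, 12, 32, 52, 54, 65, 79, 80, 88]
So `out[-1]` = 88

Answer: 88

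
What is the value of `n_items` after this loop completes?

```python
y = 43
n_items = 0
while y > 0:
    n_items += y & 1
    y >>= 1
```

Count set bits in 43 (binary: 0b101011)
`n_items` takes the values: 0 → 1 → 2 → 3 → 4

Answer: 4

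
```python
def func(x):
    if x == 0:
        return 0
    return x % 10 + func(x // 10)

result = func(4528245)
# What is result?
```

Sum of digits of 4528245: 5 + 4 + 2 + 8 + 2 + 5 + 4 = 30

Answer: 30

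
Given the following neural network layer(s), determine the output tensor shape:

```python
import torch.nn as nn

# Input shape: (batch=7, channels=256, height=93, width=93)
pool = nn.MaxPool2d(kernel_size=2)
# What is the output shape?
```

Input: (7, 256, 93, 93) -> Output: (7, 256, 46, 46)

Answer: (7, 256, 46, 46)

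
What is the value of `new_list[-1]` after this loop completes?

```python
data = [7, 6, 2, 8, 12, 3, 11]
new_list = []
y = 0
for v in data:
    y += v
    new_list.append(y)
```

Cumulative sum ends at 49
`new_list` takes the values: [] → [7] → [7, 13] → [7, 13, 15] → [7, 13, 15, 23] → [7, 13, 15, 23, 35] → [7, 13, 15, 23, 35, 38] → [7, 13, 15, 23, 35, 38, 49]
So `new_list[-1]` = 49

Answer: 49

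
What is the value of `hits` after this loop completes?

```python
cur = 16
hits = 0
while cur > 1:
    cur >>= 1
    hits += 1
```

Count right shifts until 1
`hits` takes the values: 0 → 1 → 2 → 3 → 4

Answer: 4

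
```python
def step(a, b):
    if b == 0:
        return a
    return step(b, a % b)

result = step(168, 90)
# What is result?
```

step(168, 90) -> step(90, 78) -> step(78, 12) -> step(12, 6) -> step(6, 0) -> 6

Answer: 6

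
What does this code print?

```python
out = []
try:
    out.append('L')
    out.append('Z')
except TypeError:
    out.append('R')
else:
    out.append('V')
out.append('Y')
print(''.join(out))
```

Execution trace: 'L' (try body) → 'Z' (try body, no exception) → 'V' (else) → 'Y' (after the try/except). Output: LZVY

Answer: LZVY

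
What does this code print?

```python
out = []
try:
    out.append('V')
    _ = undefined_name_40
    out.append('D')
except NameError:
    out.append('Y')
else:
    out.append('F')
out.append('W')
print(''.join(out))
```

Execution trace: 'V' (try body) → 'Y' (except NameError) → 'W' (after the try/except). Output: VYW

Answer: VYW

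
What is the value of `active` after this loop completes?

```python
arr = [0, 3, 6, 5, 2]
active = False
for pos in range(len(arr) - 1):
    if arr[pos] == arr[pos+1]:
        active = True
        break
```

Check consecutive duplicates in [0, 3, 6, 5, 2]
`active` takes the values: False

Answer: False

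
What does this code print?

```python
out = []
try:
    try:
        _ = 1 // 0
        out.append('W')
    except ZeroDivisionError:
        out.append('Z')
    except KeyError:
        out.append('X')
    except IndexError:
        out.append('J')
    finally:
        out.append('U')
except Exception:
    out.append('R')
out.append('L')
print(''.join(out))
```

Execution trace: 'Z' (inner except ZeroDivisionError) → 'U' (inner finally) → 'L' (after the try/except). Output: ZUL

Answer: ZUL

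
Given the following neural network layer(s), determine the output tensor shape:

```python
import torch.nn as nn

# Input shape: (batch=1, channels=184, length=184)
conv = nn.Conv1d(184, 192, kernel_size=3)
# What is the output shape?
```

Input: (1, 184, 184) -> Output: (1, 192, 182)

Answer: (1, 192, 182)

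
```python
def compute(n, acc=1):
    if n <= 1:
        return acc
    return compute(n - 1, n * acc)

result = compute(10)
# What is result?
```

Accumulator trace (n, acc): (10, 1) -> (9, 10) -> (8, 90) -> (7, 720) -> (6, 5040) -> (5, 30240) -> (4, 151200) -> (3, 604800) -> (2, 1814400) -> (1, 3628800) -> return 3628800

Answer: 3628800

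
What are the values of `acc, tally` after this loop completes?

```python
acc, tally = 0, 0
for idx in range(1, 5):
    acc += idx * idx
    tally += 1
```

Sum of squares and count
`acc, tally` takes the values: (0, 0) → (1, 0) → (1, 1) → (5, 1) → (5, 2) → (14, 2) → (14, 3) → (30, 3) → (30, 4)

Answer: 30, 4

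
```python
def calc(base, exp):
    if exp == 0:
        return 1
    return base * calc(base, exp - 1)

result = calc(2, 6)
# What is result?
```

calc(2, 6) = 2 * 2 * 2 * 2 * 2 * 2 = 64

Answer: 64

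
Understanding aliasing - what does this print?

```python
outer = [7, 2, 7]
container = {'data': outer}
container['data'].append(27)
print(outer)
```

Key concept: dict holds reference to list.
Step by step:
`outer = [7, 2, 7]` → outer = [7, 2, 7]
`container = {'data': outer}` → container = {'data': [7, 2, 7]}
`container['data'].append(27)` → outer = [7, 2, 7, 27]; container = {'data': [7, 2, 7, 27]}
`print(outer)` → prints [7, 2, 7, 27]

Answer: [7, 2, 7, 27]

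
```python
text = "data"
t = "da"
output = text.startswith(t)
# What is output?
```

Trace:
`text = "data"` → text = 'data'
`t = "da"` → t = 'da'
`output = text.startswith(t)` → output = True
So output = True

Answer: True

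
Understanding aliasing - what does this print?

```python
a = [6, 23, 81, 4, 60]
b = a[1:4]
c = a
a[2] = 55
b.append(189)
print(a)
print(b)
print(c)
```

Key concept: slice vs alias.
Step by step:
`a = [6, 23, 81, 4, 60]` → a = [6, 23, 81, 4, 60]
`b = a[1:4]` → b = [23, 81, 4]
`c = a` → c = [6, 23, 81, 4, 60] (same object as a)
`a[2] = 55` → a = [6, 23, 55, 4, 60] (same object as c); c = [6, 23, 55, 4, 60] (same object as a)
`b.append(189)` → b = [23, 81, 4, 189]
`print(a)` → prints [6, 23, 55, 4, 60]
`print(b)` → prints [23, 81, 4, 189]
`print(c)` → prints [6, 23, 55, 4, 60]

Answer:
[6, 23, 55, 4, 60]
[23, 81, 4, 189]
[6, 23, 55, 4, 60]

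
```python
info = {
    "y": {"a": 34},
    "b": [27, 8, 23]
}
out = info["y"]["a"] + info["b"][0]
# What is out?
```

Trace:
`info = { ...` → info = {'y': {'a': 34}, 'b': [27, 8, 23]}
`out = info["y"]["a"] + info["b"][0]` → out = 61
So out = 61

Answer: 61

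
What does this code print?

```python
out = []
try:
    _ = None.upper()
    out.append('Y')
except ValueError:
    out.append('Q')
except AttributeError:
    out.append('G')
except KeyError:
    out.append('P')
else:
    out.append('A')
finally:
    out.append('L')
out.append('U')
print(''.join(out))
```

Execution trace: 'G' (except AttributeError) → 'L' (finally) → 'U' (after the try/except). Output: GLU

Answer: GLU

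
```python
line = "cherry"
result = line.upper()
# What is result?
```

Trace:
`line = "cherry"` → line = 'cherry'
`result = line.upper()` → result = 'CHERRY'
So result = 'CHERRY'

Answer: 'CHERRY'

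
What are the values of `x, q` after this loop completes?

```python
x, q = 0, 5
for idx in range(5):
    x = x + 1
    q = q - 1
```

x goes 0→5, q goes 5→0
`x, q` takes the values: (0, 5) → (1, 5) → (1, 4) → (2, 4) → (2, 3) → (3, 3) → (3, 2) → (4, 2) → (4, 1) → (5, 1) → (5, 0)

Answer: 5, 0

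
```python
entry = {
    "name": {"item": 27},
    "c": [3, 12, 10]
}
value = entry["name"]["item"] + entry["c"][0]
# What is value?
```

Trace:
`entry = { ...` → entry = {'name': {'item': 27}, 'c': [3, 12, 10]}
`value = entry["name"]["item"] + entry["c"][0]` → value = 30
So value = 30

Answer: 30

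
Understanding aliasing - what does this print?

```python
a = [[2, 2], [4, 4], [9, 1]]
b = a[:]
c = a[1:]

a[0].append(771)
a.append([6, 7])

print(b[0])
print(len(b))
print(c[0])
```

Key concept: slice with nested mutation.
Step by step:
`a = [[2, 2], [4, 4], [9, 1]]` → a = [[2, 2], [4, 4], [9, 1]]
`b = a[:]` → b = [[2, 2], [4, 4], [9, 1]]
`c = a[1:]` → c = [[4, 4], [9, 1]]
`a[0].append(771)` → a = [[2, 2, 771], [4, 4], [9, 1]]; b = [[2, 2, 771], [4, 4], [9, 1]]
`a.append([6, 7])` → a = [[2, 2, 771], [4, 4], [9, 1], [6, 7]]
`print(b[0])` → prints [2, 2, 771]
`print(len(b))` → prints 3
`print(c[0])` → prints [4, 4]

Answer:
[2, 2, 771]
3
[4, 4]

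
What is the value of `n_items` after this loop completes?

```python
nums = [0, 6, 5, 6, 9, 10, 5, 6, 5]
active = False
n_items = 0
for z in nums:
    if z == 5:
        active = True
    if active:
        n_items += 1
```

Count elements after first 5 in [0, 6, 5, 6, 9, 10, 5, 6, 5]
`n_items` takes the values: 0 → 1 → 2 → 3 → 4 → 5 → 6 → 7

Answer: 7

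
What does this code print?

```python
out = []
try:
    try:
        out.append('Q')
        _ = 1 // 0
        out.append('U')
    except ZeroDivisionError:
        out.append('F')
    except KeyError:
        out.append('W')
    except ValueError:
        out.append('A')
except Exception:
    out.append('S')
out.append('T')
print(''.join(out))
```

Execution trace: 'Q' (inner try body) → 'F' (inner except ZeroDivisionError) → 'T' (after the try/except). Output: QFT

Answer: QFT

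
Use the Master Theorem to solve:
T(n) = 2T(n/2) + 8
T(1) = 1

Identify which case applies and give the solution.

a=2, b=2, f(n)=8. log_2(2) = 1. Since c=0 < 1, Case 1 applies: T(n) = Θ(n^log_b(a)) = O(n).

Answer: O(n) - Case 1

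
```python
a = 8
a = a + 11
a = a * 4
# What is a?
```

Trace:
`a = 8` → a = 8
`a = a + 11` → a = 19
`a = a * 4` → a = 76
So a = 76

Answer: 76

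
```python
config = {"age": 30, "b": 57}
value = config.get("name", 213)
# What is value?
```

Trace:
`config = {"age": 30, "b": 57}` → config = {'age': 30, 'b': 57}
`value = config.get("name", 213)` → value = 213
So value = 213

Answer: 213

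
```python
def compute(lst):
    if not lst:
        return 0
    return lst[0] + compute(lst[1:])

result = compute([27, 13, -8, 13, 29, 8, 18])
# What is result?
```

27 + 13 + (-8) + 13 + 29 + 8 + 18 + 0 = 100

Answer: 100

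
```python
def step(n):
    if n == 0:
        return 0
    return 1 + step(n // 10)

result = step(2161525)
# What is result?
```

Count of digits of 2161525: 7

Answer: 7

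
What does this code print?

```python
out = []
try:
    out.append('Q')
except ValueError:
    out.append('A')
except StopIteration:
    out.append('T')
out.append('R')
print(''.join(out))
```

Execution trace: 'Q' (try body, no exception) → 'R' (after the try/except). Output: QR

Answer: QR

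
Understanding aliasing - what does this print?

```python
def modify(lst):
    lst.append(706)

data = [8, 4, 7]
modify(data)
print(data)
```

Key concept: function modifies passed list.
Step by step:
`data = [8, 4, 7]` → data = [8, 4, 7]
`modify(data)` → data = [8, 4, 7, 706]
`print(data)` → prints [8, 4, 7, 706]

Answer: [8, 4, 7, 706]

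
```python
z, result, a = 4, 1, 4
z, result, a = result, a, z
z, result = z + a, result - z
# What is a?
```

Trace:
`z, result, a = 4, 1, 4` → z = 4; result = 1; a = 4
`z, result, a = result, a, z` → z = 1; result = 4; a = 4
`z, result = z + a, result - z` → z = 5; result = 3
So a = 4

Answer: 4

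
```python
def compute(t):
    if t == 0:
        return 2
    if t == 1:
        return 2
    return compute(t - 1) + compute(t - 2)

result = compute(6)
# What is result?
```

Build up from base cases: compute(0)=2, compute(1)=2, compute(2)=4, compute(3)=6, compute(4)=10, compute(5)=16, compute(6)=26

Answer: 26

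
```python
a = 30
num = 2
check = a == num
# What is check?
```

Trace:
`a = 30` → a = 30
`num = 2` → num = 2
`check = a == num` → check = False
So check = False

Answer: False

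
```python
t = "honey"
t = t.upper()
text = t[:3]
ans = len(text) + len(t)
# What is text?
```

Trace:
`t = "honey"` → t = 'honey'
`t = t.upper()` → t = 'HONEY'
`text = t[:3]` → text = 'HON'
`ans = len(text) + len(t)` → ans = 8
So text = 'HON'

Answer: 'HON'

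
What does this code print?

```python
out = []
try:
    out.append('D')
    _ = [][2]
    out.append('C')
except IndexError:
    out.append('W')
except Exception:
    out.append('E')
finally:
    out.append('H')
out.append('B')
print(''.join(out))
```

Execution trace: 'D' (try body) → 'W' (except IndexError) → 'H' (finally) → 'B' (after the try/except). Output: DWHB

Answer: DWHB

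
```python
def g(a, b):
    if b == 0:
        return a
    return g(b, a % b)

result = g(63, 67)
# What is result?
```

g(63, 67) -> g(67, 63) -> g(63, 4) -> g(4, 3) -> g(3, 1) -> g(1, 0) -> 1

Answer: 1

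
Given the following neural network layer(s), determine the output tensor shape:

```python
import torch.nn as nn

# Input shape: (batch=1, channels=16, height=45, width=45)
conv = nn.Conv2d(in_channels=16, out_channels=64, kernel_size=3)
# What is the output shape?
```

Input: (1, 16, 45, 45) -> Output: (1, 64, 43, 43)

Answer: (1, 64, 43, 43)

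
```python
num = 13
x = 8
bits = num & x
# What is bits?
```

Trace:
`num = 13` → num = 13
`x = 8` → x = 8
`bits = num & x` → bits = 8
So bits = 8

Answer: 8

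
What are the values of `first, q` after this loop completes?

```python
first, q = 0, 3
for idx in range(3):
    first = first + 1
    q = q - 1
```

first goes 0→3, q goes 3→0
`first, q` takes the values: (0, 3) → (1, 3) → (1, 2) → (2, 2) → (2, 1) → (3, 1) → (3, 0)

Answer: 3, 0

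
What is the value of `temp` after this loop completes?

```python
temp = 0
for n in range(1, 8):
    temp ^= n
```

XOR of 1 to 7
`temp` takes the values: 0 → 1 → 3 → 0 → 4 → 1 → 7 → 0

Answer: 0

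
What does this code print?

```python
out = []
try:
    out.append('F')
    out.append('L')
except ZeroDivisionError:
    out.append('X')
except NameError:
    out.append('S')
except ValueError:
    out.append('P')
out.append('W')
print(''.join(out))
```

Execution trace: 'F' (try body) → 'L' (try body, no exception) → 'W' (after the try/except). Output: FLW

Answer: FLW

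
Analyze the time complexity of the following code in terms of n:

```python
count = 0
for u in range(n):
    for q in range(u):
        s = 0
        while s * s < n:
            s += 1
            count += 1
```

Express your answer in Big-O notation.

Each loop level contributes: n × n × √n. Multiplying the contributions gives O(n^2√n).

Answer: O(n^2√n)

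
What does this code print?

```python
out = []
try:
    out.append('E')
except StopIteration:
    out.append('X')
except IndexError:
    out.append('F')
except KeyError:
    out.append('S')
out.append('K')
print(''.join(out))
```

Execution trace: 'E' (try body, no exception) → 'K' (after the try/except). Output: EK

Answer: EK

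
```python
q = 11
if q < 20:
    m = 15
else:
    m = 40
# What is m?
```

Trace:
`q = 11` → q = 11
`if q < 20: ...` → q < 20 is True → m = 15
So m = 15

Answer: 15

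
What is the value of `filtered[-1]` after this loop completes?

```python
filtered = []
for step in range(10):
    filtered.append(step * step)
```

Last element of squares 0 to 9
`filtered` takes the values: [] → [0] → [0, 1] → [0, 1, 4] → [0, 1, 4, 9] → [0, 1, 4, 9, 16] → [0, 1, 4, 9, 16, 25] → [0, 1, 4, 9, 16, 25, 36] → [0, 1, 4, 9, 16, 25, 36, 49] → [0, 1, 4, 9, 16, 25, 36, 49, 64] → [0, 1, 4, 9, 16, 25, 36, 49, 64, 81]
So `filtered[-1]` = 81

Answer: 81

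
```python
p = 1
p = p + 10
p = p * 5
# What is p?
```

Trace:
`p = 1` → p = 1
`p = p + 10` → p = 11
`p = p * 5` → p = 55
So p = 55

Answer: 55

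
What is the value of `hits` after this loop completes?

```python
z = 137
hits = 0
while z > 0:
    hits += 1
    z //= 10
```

Count digits by repeated division by 10
`hits` takes the values: 0 → 1 → 2 → 3

Answer: 3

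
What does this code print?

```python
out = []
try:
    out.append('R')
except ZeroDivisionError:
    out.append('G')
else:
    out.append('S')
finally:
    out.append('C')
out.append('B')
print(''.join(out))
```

Execution trace: 'R' (try body, no exception) → 'S' (else) → 'C' (finally) → 'B' (after the try/except). Output: RSCB

Answer: RSCB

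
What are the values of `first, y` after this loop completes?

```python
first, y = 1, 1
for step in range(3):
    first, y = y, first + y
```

Fibonacci: after 3 iterations
`first, y` takes the values: (1, 1) → (1, 2) → (2, 3) → (3, 5)

Answer: 3, 5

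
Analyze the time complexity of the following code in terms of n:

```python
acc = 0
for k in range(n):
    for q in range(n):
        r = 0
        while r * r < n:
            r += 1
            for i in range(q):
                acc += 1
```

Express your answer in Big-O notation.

Each loop level contributes: n × n × √n × n. Multiplying the contributions gives O(n^3√n).

Answer: O(n^3√n)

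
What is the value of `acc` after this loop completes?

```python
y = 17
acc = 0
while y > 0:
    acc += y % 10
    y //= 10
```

Sum digits of 17
`acc` takes the values: 0 → 7 → 8

Answer: 8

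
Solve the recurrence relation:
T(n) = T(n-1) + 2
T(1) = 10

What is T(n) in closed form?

Unrolling: T(n) = T(1) + 2·(n-1) = 10 + 2(n-1) = 2n + 8.

Answer: T(n) = 2n + 8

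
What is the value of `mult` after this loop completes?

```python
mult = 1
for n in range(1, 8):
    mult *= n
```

7! = 5040
`mult` takes the values: 1 → 2 → 6 → 24 → 120 → 720 → 5040

Answer: 5040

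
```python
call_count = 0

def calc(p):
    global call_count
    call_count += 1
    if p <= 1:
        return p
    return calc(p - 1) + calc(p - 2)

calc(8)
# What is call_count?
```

Calls(p) = 1 + Calls(p-1) + Calls(p-2); Calls(0)=Calls(1)=1. For p=8 this gives 67.

Answer: 67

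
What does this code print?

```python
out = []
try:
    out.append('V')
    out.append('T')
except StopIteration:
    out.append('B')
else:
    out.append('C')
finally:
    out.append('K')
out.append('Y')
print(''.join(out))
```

Execution trace: 'V' (try body) → 'T' (try body, no exception) → 'C' (else) → 'K' (finally) → 'Y' (after the try/except). Output: VTCKY

Answer: VTCKY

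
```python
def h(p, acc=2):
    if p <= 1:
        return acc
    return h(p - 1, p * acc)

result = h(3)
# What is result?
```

Accumulator trace (n, acc): (3, 2) -> (2, 6) -> (1, 12) -> return 12

Answer: 12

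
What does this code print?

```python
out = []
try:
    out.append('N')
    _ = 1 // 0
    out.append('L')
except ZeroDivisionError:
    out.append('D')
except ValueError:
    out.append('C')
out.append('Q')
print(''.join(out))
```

Execution trace: 'N' (try body) → 'D' (except ZeroDivisionError) → 'Q' (after the try/except). Output: NDQ

Answer: NDQ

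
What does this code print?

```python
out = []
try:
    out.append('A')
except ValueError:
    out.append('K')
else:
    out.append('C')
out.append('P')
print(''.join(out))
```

Execution trace: 'A' (try body, no exception) → 'C' (else) → 'P' (after the try/except). Output: ACP

Answer: ACP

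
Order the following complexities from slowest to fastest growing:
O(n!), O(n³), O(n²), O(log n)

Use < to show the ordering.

Ordered by growth rate: O(log n) < O(n²) < O(n³) < O(n!)

Answer: O(log n) < O(n²) < O(n³) < O(n!)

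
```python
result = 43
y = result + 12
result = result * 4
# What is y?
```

Trace:
`result = 43` → result = 43
`y = result + 12` → y = 55
`result = result * 4` → result = 172
So y = 55

Answer: 55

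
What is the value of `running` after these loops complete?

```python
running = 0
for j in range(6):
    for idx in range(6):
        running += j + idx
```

Sum of all j+idx for j,idx in 6x6
`running` takes the values: 0 → 1 → 3 → 6 → 10 → 15 → 16 → 18 → 21 → 25 → 30 → 36 → 38 → 41 → 45 → 50 → 56 → 63 → 66 → 70 → 75 → 81 → 88 → 96 → 100 → 105 → 111 → 118 → 126 → 135 → 140 → 146 → 153 → 161 → 170 → 180

Answer: 180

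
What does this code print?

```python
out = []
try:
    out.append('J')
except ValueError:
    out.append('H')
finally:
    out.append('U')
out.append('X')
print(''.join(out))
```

Execution trace: 'J' (try body, no exception) → 'U' (finally) → 'X' (after the try/except). Output: JUX

Answer: JUX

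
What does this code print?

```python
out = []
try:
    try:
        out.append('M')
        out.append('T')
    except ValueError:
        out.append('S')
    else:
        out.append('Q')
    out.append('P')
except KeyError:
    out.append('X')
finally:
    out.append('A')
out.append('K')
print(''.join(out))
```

Execution trace: 'M' (inner try body) → 'T' (inner try body, no exception) → 'Q' (inner else) → 'P' (try body, no exception) → 'A' (finally) → 'K' (after the try/except). Output: MTQPAK

Answer: MTQPAK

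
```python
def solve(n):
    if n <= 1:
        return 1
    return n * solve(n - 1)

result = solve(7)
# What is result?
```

solve(7) = 7 * 6 * 5 * 4 * 3 * 2 * 1 = 5040

Answer: 5040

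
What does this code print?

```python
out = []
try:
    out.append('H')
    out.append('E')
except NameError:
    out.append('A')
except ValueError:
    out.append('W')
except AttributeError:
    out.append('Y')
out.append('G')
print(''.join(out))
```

Execution trace: 'H' (try body) → 'E' (try body, no exception) → 'G' (after the try/except). Output: HEG

Answer: HEG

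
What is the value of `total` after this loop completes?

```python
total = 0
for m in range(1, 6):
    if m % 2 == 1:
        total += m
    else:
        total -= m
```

Add odd, subtract even
`total` takes the values: 0 → 1 → -1 → 2 → -2 → 3

Answer: 3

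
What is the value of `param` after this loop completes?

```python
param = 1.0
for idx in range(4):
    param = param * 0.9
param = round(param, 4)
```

Exponential decay: 1.0 * 0.9^4
`param` takes the values: 1.0 → 0.9 → 0.81 → 0.729 → 0.6561

Answer: 0.6561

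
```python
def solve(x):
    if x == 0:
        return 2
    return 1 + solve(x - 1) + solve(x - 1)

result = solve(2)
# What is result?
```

solve(x) = 1 + 2·solve(x-1), solve(0)=2. Closed form: (2+1)·2^2 - 1 = 11.

Answer: 11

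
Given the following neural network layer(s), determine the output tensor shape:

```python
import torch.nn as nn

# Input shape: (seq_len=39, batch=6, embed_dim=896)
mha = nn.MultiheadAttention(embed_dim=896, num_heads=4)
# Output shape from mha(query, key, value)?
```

Input: (39, 6, 896) -> Output: (39, 6, 896)

Answer: (39, 6, 896)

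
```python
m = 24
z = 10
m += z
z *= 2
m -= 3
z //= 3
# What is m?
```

Trace:
`m = 24` → m = 24
`z = 10` → z = 10
`m += z` → m = 34
`z *= 2` → z = 20
`m -= 3` → m = 31
`z //= 3` → z = 6
So m = 31

Answer: 31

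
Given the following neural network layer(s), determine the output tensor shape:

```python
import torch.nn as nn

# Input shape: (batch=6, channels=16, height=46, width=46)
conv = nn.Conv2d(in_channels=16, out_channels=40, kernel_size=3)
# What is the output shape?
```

Input: (6, 16, 46, 46) -> Output: (6, 40, 44, 44)

Answer: (6, 40, 44, 44)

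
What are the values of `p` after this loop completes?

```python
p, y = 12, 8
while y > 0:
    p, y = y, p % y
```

GCD of 12 and 8
`p` takes the values: 12 → 8 → 4

Answer: 4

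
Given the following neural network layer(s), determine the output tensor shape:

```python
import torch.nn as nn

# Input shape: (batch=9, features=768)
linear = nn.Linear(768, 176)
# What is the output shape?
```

Input: (9, 768) -> Output: (9, 176)

Answer: (9, 176)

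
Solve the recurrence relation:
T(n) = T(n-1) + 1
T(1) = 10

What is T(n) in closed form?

Unrolling: T(n) = T(1) + 1·(n-1) = 10 + 1(n-1) = n + 9.

Answer: T(n) = n + 9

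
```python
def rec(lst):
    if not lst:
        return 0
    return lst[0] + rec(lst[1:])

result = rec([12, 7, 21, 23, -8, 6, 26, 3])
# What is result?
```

12 + 7 + 21 + 23 + (-8) + 6 + 26 + 3 + 0 = 90

Answer: 90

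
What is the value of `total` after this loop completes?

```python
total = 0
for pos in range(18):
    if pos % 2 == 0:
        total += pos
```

Sum of even numbers 0 to 17
`total` takes the values: 0 → 2 → 6 → 12 → 20 → 30 → 42 → 56 → 72

Answer: 72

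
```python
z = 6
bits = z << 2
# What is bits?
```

Trace:
`z = 6` → z = 6
`bits = z << 2` → bits = 24
So bits = 24

Answer: 24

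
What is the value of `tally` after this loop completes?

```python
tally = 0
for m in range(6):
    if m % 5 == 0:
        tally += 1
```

Count numbers divisible by 5 in range(6)
`tally` takes the values: 0 → 1 → 2

Answer: 2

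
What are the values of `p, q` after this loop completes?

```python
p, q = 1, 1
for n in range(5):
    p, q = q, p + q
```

Fibonacci: after 5 iterations
`p, q` takes the values: (1, 1) → (1, 2) → (2, 3) → (3, 5) → (5, 8) → (8, 13)

Answer: 8, 13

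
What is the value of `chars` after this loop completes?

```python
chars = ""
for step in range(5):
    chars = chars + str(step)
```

Concatenate digits 0 to 4
`chars` takes the values: "" → "0" → "01" → "012" → "0123" → "01234"

Answer: "01234"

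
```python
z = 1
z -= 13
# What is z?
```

Trace:
`z = 1` → z = 1
`z -= 13` → z = -12
So z = -12

Answer: -12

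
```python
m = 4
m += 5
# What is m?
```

Trace:
`m = 4` → m = 4
`m += 5` → m = 9
So m = 9

Answer: 9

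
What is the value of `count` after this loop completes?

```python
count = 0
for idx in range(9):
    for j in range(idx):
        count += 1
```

Triangle number: 0+1+2+...+8
`count` takes the values: 0 → 1 → 2 → 3 → 4 → 5 → 6 → 7 → 8 → 9 → 10 → 11 → 12 → 13 → 14 → 15 → 16 → 17 → 18 → 19 → 20 → 21 → 22 → 23 → 24 → 25 → 26 → 27 → 28 → 29 → 30 → 31 → 32 → 33 → 34 → 35 → 36

Answer: 36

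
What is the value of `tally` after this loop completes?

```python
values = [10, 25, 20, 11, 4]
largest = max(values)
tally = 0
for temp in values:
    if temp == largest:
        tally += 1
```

Count of max value 25 in [10, 25, 20, 11, 4]
`tally` takes the values: 0 → 1

Answer: 1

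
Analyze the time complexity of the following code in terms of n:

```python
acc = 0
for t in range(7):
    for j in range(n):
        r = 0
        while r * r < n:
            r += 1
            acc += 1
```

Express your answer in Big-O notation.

Each loop level contributes: 1 × n × √n. Multiplying the contributions gives O(n√n).

Answer: O(n√n)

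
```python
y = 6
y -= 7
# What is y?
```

Trace:
`y = 6` → y = 6
`y -= 7` → y = -1
So y = -1

Answer: -1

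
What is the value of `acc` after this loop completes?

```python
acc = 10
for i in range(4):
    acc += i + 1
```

Start at 10, add 1 to 4 = 20
`acc` takes the values: 10 → 11 → 13 → 16 → 20

Answer: 20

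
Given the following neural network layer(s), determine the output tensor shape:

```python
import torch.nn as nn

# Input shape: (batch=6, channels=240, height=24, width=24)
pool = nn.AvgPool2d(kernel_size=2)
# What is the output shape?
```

Input: (6, 240, 24, 24) -> Output: (6, 240, 12, 12)

Answer: (6, 240, 12, 12)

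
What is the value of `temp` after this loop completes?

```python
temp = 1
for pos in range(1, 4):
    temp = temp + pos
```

Start at 1, add 1 through 3
`temp` takes the values: 1 → 2 → 4 → 7

Answer: 7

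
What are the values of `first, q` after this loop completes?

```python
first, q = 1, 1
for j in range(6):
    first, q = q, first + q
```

Fibonacci: after 6 iterations
`first, q` takes the values: (1, 1) → (1, 2) → (2, 3) → (3, 5) → (5, 8) → (8, 13) → (13, 21)

Answer: 13, 21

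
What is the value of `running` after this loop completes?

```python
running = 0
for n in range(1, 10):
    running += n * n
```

Sum of squares 1² to 9² = 285
`running` takes the values: 0 → 1 → 5 → 14 → 30 → 55 → 91 → 140 → 204 → 285

Answer: 285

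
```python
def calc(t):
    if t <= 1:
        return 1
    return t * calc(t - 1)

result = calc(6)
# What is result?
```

calc(6) = 6 * 5 * 4 * 3 * 2 * 1 = 720

Answer: 720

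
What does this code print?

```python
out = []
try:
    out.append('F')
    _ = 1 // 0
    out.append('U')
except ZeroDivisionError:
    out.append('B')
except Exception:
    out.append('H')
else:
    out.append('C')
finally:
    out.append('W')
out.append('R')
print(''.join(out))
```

Execution trace: 'F' (try body) → 'B' (except ZeroDivisionError) → 'W' (finally) → 'R' (after the try/except). Output: FBWR

Answer: FBWR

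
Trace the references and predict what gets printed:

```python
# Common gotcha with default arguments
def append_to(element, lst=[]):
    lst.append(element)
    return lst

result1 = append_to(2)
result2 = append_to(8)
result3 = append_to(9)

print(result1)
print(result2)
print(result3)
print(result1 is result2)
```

Key concept: mutable default argument gotcha.
Step by step:
`result1 = append_to(2)` → result1 = [2]
`result2 = append_to(8)` → result1 = [2, 8] (same object as result2); result2 = [2, 8] (same object as result1)
`result3 = append_to(9)` → result1 = [2, 8, 9] (same object as result2, result3); result2 = [2, 8, 9] (same object as result1, result3); result3 = [2, 8, 9] (same object as result1, result2)
`print(result1)` → prints [2, 8, 9]
`print(result2)` → prints [2, 8, 9]
`print(result3)` → prints [2, 8, 9]
`print(result1 is result2)` → prints True

Answer:
[2, 8, 9]
[2, 8, 9]
[2, 8, 9]
True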